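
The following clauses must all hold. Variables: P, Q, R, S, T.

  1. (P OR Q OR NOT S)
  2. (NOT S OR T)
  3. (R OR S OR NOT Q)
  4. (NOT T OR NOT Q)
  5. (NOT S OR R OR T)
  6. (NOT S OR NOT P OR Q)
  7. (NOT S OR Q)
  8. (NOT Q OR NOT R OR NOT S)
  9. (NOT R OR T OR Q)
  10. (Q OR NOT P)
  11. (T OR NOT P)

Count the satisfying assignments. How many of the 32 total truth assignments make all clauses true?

4

The models are:
  P=0 Q=0 R=0 S=0 T=0
  P=0 Q=0 R=0 S=0 T=1
  P=0 Q=0 R=1 S=0 T=1
  P=0 Q=1 R=1 S=0 T=0
That's 4 in total.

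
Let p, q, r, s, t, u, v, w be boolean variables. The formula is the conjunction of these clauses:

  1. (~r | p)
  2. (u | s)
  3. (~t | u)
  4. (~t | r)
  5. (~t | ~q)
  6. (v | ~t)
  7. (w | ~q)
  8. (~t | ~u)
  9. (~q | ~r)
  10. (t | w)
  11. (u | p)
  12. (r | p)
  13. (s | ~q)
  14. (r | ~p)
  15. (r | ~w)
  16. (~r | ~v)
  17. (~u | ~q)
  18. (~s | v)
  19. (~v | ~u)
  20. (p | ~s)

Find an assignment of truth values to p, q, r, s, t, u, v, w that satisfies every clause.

Pure literal: q appears only negated; assign q = False.
Try p = True.
  then r is forced to True.
  then v is forced to False.
  then t is forced to False.
  then w is forced to True.
  then s is forced to False.
  then u is forced to True.
Check each clause:
  1. (~r | p) — p is true.
  2. (s | u) — u is true.
  3. (u | ~t) — ~t is true.
  4. (r | ~t) — r is true.
  5. (~q | ~t) — ~t is true.
  6. (~t | v) — ~t is true.
  7. (w | ~q) — w is true.
  8. (~u | ~t) — ~t is true.
  9. (~r | ~q) — ~q is true.
  10. (t | w) — w is true.
  11. (p | u) — p is true.
  12. (p | r) — p is true.
  13. (s | ~q) — ~q is true.
  14. (r | ~p) — r is true.
  15. (r | ~w) — r is true.
  16. (~r | ~v) — ~v is true.
  17. (~u | ~q) — ~q is true.
  18. (~s | v) — ~s is true.
  19. (~v | ~u) — ~v is true.
  20. (~s | p) — p is true.

p=T, q=F, r=T, s=F, t=F, u=T, v=F, w=T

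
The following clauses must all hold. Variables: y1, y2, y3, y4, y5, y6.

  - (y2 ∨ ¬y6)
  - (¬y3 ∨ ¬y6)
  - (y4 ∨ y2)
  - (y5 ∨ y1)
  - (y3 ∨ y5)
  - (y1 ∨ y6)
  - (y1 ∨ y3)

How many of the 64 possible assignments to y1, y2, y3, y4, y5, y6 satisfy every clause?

11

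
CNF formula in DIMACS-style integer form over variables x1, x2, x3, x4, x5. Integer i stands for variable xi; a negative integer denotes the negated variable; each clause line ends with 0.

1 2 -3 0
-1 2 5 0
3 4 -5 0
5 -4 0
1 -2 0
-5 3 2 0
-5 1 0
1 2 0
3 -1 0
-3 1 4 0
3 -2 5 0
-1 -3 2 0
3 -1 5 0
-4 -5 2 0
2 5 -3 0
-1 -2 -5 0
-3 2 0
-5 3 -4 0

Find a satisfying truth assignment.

x1=T  x2=T  x3=T  x4=F  x5=F

Try x1 = True.
  then x3 is forced to True.
  then x2 is forced to True.
  then x5 is forced to False.
  then x4 is forced to False.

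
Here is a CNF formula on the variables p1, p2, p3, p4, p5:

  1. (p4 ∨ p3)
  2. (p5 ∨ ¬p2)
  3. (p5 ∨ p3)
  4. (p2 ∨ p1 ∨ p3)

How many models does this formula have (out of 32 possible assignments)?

15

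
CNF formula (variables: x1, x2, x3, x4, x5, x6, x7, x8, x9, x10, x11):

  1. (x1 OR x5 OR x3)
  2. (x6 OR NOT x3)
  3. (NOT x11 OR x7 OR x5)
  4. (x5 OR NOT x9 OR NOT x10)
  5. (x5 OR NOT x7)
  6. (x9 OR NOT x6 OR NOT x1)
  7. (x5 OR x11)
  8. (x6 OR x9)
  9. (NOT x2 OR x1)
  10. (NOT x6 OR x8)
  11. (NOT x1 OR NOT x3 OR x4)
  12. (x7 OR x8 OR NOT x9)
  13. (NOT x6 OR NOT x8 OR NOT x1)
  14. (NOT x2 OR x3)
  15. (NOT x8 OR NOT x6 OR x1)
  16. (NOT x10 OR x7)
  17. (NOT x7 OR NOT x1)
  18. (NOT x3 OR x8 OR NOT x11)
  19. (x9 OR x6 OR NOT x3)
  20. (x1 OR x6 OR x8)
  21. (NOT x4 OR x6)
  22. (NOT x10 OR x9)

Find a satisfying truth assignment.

Pure literal: x2 appears only negated; assign x2 = False.
x5 occurs only positively in the remaining clauses — set x5 = True.
Set x1 = True and propagate.
  then x7 is forced to False.
  then x10 is forced to False.
The remaining clauses are satisfied by x3 = False, x4 = False, x6 = False, x8 = True, x9 = True, x11 = False.
Every clause has at least one true literal under this assignment.

x1=T, x2=F, x3=F, x4=F, x5=T, x6=F, x7=F, x8=T, x9=T, x10=F, x11=F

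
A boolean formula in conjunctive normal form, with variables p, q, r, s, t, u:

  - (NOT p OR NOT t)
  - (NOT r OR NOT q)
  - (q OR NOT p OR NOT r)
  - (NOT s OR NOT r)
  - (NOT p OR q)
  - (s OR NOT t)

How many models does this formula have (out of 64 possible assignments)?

18

Split on p, then q.
  p=1, q=1: remaining (r,s,t,u) ∈ {(0,0,0,0); (0,0,0,1); (0,1,0,0); (0,1,0,1)} — 4.
  p=1, q=0: a clause becomes empty — 0.
  p=0, q=1: u free; 3 ways for (r,s,t) × 2^1 = 6.
  p=0, q=0: u free; 4 ways for (r,s,t) × 2^1 = 8.
Total: 4 + 0 + 6 + 8 = 18.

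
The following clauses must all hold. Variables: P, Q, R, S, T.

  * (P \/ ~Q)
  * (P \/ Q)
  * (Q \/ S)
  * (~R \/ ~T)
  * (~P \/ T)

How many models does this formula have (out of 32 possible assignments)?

Satisfying assignments:
  P=1 Q=0 R=0 S=1 T=1
  P=1 Q=1 R=0 S=0 T=1
  P=1 Q=1 R=0 S=1 T=1
Count: 3.

3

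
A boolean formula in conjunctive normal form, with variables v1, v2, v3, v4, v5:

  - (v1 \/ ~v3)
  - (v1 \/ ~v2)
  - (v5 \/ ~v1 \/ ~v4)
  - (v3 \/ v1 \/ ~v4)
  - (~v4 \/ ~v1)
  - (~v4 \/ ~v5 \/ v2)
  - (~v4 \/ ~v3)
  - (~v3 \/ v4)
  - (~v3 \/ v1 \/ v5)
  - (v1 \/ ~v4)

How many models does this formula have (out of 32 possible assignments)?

6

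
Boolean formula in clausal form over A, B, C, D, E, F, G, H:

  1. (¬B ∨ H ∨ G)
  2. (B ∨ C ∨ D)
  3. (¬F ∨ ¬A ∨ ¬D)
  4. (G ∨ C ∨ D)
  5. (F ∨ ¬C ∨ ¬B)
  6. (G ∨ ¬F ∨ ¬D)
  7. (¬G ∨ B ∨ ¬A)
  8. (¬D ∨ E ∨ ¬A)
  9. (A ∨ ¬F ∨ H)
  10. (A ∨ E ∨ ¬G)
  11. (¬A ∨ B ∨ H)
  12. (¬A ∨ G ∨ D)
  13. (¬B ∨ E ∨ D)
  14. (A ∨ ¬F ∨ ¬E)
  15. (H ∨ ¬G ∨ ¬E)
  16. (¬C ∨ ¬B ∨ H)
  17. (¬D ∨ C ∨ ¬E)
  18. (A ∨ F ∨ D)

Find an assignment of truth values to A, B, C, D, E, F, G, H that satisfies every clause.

A=False  B=False  C=False  D=True  E=False  F=False  G=False  H=True

Pure literal: H appears only positively; assign H = True.
Try A = False.
Set B = False and propagate.
For the remaining variables, C = False, D = True, E = False, F = False, G = False works.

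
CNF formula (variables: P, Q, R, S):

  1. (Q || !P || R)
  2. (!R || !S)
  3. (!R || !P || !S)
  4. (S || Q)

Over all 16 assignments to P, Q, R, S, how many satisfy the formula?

7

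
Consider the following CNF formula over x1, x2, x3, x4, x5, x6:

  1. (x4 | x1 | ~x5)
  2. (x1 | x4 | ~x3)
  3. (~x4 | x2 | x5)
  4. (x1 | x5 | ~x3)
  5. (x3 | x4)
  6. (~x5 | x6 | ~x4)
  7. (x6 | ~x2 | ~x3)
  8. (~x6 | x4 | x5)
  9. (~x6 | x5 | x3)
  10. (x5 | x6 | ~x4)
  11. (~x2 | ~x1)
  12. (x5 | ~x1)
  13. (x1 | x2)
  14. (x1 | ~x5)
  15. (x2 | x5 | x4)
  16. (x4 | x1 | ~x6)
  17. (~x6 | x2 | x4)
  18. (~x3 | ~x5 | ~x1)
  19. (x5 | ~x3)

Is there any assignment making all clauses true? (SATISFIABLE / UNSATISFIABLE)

Branch on x1: take x1 = True.
  then x2 is forced to False.
  then x5 is forced to True.
  then x3 is forced to False.
  then x4 is forced to True.
  then x6 is forced to True.
So x1=T, x2=F, x3=F, x4=T, x5=T, x6=T is a satisfying assignment.

SATISFIABLE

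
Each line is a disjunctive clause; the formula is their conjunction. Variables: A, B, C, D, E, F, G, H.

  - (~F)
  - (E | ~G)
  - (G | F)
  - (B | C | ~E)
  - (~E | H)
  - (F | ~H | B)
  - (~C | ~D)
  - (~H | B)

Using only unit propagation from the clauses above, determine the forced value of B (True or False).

True

(~F) is a unit clause: F = False.
(F | G) with F = False leaves only G, so G = True.
From (~G | E) and G = True: E = True.
From (~E | H) and E = True: H = True.
In (B | F | ~H), ~H, F are now false; B must hold, so B = True.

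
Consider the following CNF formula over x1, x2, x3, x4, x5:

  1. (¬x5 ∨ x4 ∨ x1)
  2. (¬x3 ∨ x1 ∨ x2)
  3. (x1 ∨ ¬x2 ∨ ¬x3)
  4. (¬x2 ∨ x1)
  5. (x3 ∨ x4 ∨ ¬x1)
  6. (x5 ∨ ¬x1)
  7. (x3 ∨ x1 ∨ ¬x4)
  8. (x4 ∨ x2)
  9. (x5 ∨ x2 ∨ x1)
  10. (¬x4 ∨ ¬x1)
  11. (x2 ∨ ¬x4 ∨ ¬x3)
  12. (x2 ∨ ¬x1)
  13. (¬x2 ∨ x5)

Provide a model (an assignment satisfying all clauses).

x1 = 1, x2 = 1, x3 = 1, x4 = 0, x5 = 1

Check each clause:
  1. (x4 ∨ ¬x5 ∨ x1) — x1 is true.
  2. (¬x3 ∨ x2 ∨ x1) — x1 is true.
  3. (¬x3 ∨ ¬x2 ∨ x1) — x1 is true.
  4. (x1 ∨ ¬x2) — x1 is true.
  5. (¬x1 ∨ x3 ∨ x4) — x3 is true.
  6. (¬x1 ∨ x5) — x5 is true.
  7. (x3 ∨ x1 ∨ ¬x4) — x1 is true.
  8. (x2 ∨ x4) — x2 is true.
  9. (x5 ∨ x2 ∨ x1) — x1 is true.
  10. (¬x1 ∨ ¬x4) — ¬x4 is true.
  11. (x2 ∨ ¬x4 ∨ ¬x3) — x2 is true.
  12. (¬x1 ∨ x2) — x2 is true.
  13. (¬x2 ∨ x5) — x5 is true.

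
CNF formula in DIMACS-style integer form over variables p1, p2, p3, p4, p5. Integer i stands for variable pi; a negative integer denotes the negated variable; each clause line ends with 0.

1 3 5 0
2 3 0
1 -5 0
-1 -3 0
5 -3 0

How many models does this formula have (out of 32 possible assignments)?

The models are:
  p1=T p2=T p3=F p4=F p5=F
  p1=T p2=T p3=F p4=F p5=T
  p1=T p2=T p3=F p4=T p5=F
  p1=T p2=T p3=F p4=T p5=T
That's 4 in total.

4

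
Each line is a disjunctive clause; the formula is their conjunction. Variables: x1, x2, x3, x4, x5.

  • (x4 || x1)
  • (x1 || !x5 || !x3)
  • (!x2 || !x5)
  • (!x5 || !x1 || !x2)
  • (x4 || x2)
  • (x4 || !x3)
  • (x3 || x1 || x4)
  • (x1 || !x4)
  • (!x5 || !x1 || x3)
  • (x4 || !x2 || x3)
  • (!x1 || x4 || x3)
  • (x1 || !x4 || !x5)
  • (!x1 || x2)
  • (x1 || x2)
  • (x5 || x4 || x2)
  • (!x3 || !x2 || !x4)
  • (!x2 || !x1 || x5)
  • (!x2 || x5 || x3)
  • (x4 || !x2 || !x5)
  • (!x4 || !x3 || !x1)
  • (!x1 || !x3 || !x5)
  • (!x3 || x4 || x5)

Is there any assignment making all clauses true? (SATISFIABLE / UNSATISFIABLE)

UNSATISFIABLE

x1 = True:
  propagation gives x2=True, x5=False; an empty clause results — contradiction.
x1 = False:
  propagation gives x4=True; an empty clause results — contradiction.
Every branch closes, so no satisfying assignment exists.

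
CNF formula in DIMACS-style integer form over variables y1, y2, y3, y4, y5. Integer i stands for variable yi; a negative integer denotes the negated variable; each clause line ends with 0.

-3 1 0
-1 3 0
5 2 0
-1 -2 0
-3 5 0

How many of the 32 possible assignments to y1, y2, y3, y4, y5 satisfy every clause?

8

Split on y1, then y3.
  y1=1, y3=1: remaining (y2,y4,y5) ∈ {(0,0,1); (0,1,1)} — 2.
  y1=1, y3=0: a clause becomes empty — 0.
  y1=0, y3=1: a clause becomes empty — 0.
  y1=0, y3=0: y4 free; 3 ways for (y2,y5) × 2^1 = 6.
Total: 2 + 0 + 0 + 6 = 8.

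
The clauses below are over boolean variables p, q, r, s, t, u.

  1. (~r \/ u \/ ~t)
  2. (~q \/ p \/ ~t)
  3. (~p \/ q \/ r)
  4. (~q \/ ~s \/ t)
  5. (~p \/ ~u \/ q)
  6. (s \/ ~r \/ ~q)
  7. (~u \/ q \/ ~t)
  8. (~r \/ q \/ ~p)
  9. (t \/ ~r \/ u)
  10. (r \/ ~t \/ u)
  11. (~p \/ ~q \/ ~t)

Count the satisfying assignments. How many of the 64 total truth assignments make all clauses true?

Case analysis on q and t:
  q=1, t=1: a clause becomes empty — 0.
  q=1, t=0: remaining (p,r,s,u) ∈ {(0,0,0,0); (0,0,0,1); (1,0,0,0); (1,0,0,1)} — 4.
  q=0, t=1: a clause becomes empty — 0.
  q=0, t=0: s free; 3 ways for (p,r,u) × 2^1 = 6.
Total: 0 + 4 + 0 + 6 = 10.

10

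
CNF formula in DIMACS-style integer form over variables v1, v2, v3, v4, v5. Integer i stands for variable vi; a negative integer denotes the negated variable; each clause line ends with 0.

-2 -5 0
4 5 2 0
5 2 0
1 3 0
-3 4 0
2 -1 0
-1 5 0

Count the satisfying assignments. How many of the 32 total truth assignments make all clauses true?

2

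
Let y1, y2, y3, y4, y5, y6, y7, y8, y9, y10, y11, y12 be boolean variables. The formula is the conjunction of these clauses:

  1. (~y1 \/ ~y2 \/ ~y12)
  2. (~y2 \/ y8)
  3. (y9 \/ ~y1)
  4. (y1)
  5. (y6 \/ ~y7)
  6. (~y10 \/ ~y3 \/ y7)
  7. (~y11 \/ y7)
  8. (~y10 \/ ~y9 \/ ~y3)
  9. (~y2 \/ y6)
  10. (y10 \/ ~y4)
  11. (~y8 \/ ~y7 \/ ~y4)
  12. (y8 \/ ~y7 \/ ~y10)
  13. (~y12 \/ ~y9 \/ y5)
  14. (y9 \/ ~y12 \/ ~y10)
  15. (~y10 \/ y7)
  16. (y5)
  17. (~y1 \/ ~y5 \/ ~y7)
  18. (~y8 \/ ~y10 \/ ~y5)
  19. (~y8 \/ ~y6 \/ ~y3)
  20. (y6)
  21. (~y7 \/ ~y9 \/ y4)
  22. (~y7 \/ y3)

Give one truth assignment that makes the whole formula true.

y1=True, y2=False, y3=False, y4=False, y5=True, y6=True, y7=False, y8=False, y9=True, y10=False, y11=False, y12=False

Check each clause:
  1. (~y2 \/ ~y12 \/ ~y1) — ~y12 is true.
  2. (y8 \/ ~y2) — ~y2 is true.
  3. (y9 \/ ~y1) — y9 is true.
  4. (y1) — y1 is true.
  5. (y6 \/ ~y7) — ~y7 is true.
  6. (y7 \/ ~y10 \/ ~y3) — ~y3 is true.
  7. (~y11 \/ y7) — ~y11 is true.
  8. (~y10 \/ ~y3 \/ ~y9) — ~y3 is true.
  9. (y6 \/ ~y2) — y6 is true.
  10. (~y4 \/ y10) — ~y4 is true.
  11. (~y8 \/ ~y7 \/ ~y4) — ~y8 is true.
  12. (~y7 \/ ~y10 \/ y8) — ~y7 is true.
  13. (y5 \/ ~y9 \/ ~y12) — ~y12 is true.
  14. (~y12 \/ ~y10 \/ y9) — y9 is true.
  15. (~y10 \/ y7) — ~y10 is true.
  16. (y5) — y5 is true.
  17. (~y1 \/ ~y5 \/ ~y7) — ~y7 is true.
  18. (~y10 \/ ~y8 \/ ~y5) — ~y8 is true.
  19. (~y3 \/ ~y6 \/ ~y8) — ~y8 is true.
  20. (y6) — y6 is true.
  21. (~y7 \/ y4 \/ ~y9) — ~y7 is true.
  22. (~y7 \/ y3) — ~y7 is true.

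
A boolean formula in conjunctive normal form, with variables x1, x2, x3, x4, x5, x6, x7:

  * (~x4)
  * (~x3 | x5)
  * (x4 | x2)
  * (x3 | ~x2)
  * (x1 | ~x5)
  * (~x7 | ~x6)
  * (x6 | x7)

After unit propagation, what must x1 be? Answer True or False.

Unit clause (~x4) sets x4 = False.
From (x4 | x2) and x4 = False: x2 = True.
(~x2 | x3): since x2 = True, the clause reduces to (x3). x3 = True.
(x5 | ~x3) with x3 = True leaves only x5, so x5 = True.
(~x5 | x1): since x5 = True, the clause reduces to (x1). x1 = True.

True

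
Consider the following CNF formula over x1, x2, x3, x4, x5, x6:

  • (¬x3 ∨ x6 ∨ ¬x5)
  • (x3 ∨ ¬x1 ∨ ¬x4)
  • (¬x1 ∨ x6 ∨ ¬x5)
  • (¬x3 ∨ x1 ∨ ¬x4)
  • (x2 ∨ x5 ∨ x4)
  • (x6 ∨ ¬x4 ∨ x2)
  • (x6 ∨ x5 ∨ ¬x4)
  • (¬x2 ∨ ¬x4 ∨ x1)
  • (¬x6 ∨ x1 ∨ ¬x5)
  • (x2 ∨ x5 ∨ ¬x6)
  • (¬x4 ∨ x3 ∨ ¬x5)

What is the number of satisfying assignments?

17

Case analysis on x4 and x5:
  x4=T, x5=T: remaining (x1,x2,x3,x6) ∈ {(T,F,T,T); (T,T,T,T)} — 2.
  x4=T, x5=F: remaining (x1,x2,x3,x6) ∈ {(T,T,T,T)} — 1.
  x4=F, x5=T: x2 free; 3 ways for (x1,x3,x6) × 2^1 = 6.
  x4=F, x5=F: forces x2=T; x1, x3, x6 free → 2^3 = 8.
Total: 2 + 1 + 6 + 8 = 17.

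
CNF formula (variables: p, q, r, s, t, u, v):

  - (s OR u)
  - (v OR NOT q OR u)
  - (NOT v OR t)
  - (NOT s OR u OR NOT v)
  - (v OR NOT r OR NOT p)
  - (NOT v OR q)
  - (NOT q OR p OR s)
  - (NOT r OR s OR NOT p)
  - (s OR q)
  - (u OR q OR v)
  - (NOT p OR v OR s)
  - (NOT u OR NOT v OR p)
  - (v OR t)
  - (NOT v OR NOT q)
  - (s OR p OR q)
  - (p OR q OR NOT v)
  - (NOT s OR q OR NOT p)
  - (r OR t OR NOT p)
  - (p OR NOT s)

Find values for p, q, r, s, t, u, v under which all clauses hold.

t occurs only positively in the remaining clauses — set t = True.
Set p = True and propagate.
The remaining clauses are satisfied by q = True, r = False, s = True, u = True, v = False.
Every clause has at least one true literal under this assignment.

p=True, q=True, r=False, s=True, t=True, u=True, v=False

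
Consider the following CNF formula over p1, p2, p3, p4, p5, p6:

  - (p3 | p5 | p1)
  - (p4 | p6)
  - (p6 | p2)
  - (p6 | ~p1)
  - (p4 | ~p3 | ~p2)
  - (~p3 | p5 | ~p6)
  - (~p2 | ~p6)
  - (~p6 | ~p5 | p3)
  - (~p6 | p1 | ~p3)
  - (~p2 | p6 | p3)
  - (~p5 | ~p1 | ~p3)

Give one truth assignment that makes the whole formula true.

p1=0, p2=1, p3=1, p4=1, p5=1, p6=0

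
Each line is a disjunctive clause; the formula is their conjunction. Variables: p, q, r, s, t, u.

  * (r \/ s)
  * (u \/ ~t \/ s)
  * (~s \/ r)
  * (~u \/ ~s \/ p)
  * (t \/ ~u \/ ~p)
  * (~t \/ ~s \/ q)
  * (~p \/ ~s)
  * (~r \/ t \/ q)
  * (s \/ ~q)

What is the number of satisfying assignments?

4

The models are:
  p=0 q=0 r=1 s=0 t=1 u=1
  p=0 q=1 r=1 s=1 t=0 u=0
  p=0 q=1 r=1 s=1 t=1 u=0
  p=1 q=0 r=1 s=0 t=1 u=1
Count: 4.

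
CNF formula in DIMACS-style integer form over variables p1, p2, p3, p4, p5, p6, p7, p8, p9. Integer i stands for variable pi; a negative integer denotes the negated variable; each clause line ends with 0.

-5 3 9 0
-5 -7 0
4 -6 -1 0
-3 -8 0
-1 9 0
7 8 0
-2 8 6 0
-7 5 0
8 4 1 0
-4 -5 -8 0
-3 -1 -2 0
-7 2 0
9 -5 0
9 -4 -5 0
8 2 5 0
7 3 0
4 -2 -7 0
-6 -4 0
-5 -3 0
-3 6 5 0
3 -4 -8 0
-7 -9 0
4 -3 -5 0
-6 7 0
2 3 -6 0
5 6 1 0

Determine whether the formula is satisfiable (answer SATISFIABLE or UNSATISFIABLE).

UNSATISFIABLE

p5 = True:
  propagation gives p7=False, p8=True, p3=False; an empty clause results — contradiction.
p5 = False:
  propagation gives p7=False, p8=True, p3=False; an empty clause results — contradiction.
Every branch closes, so no satisfying assignment exists.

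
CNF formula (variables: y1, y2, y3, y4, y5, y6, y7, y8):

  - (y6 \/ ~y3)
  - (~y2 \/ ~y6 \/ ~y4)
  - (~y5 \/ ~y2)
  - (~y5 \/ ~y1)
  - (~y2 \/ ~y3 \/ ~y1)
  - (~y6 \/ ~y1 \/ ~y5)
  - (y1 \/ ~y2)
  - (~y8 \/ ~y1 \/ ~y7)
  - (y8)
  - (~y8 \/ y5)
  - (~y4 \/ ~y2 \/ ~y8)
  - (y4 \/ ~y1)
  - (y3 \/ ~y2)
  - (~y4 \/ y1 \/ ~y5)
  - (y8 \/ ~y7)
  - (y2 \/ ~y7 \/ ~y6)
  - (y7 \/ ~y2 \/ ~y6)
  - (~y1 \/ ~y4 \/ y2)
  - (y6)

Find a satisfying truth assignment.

y1=False, y2=False, y3=False, y4=False, y5=True, y6=True, y7=False, y8=True

Check each clause:
  1. (y6 \/ ~y3) — ~y3 is true.
  2. (~y6 \/ ~y2 \/ ~y4) — ~y4 is true.
  3. (~y2 \/ ~y5) — ~y2 is true.
  4. (~y1 \/ ~y5) — ~y1 is true.
  5. (~y3 \/ ~y1 \/ ~y2) — ~y3 is true.
  6. (~y6 \/ ~y5 \/ ~y1) — ~y1 is true.
  7. (~y2 \/ y1) — ~y2 is true.
  8. (~y1 \/ ~y7 \/ ~y8) — ~y7 is true.
  9. (y8) — y8 is true.
  10. (~y8 \/ y5) — y5 is true.
  11. (~y8 \/ ~y4 \/ ~y2) — ~y4 is true.
  12. (y4 \/ ~y1) — ~y1 is true.
  13. (~y2 \/ y3) — ~y2 is true.
  14. (y1 \/ ~y4 \/ ~y5) — ~y4 is true.
  15. (~y7 \/ y8) — y8 is true.
  16. (y2 \/ ~y6 \/ ~y7) — ~y7 is true.
  17. (~y6 \/ y7 \/ ~y2) — ~y2 is true.
  18. (~y1 \/ ~y4 \/ y2) — ~y4 is true.
  19. (y6) — y6 is true.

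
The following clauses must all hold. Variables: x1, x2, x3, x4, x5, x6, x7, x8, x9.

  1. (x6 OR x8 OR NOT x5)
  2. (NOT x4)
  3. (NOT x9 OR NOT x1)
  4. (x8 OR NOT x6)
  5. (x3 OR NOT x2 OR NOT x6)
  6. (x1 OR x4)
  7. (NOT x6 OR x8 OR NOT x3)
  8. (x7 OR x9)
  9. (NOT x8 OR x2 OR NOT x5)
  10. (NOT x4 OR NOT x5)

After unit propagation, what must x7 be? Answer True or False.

True

Unit clause (NOT x4) sets x4 = False.
From (x4 OR x1) and x4 = False: x1 = True.
From (NOT x1 OR NOT x9) and x1 = True: x9 = False.
From (x9 OR x7) and x9 = False: x7 = True.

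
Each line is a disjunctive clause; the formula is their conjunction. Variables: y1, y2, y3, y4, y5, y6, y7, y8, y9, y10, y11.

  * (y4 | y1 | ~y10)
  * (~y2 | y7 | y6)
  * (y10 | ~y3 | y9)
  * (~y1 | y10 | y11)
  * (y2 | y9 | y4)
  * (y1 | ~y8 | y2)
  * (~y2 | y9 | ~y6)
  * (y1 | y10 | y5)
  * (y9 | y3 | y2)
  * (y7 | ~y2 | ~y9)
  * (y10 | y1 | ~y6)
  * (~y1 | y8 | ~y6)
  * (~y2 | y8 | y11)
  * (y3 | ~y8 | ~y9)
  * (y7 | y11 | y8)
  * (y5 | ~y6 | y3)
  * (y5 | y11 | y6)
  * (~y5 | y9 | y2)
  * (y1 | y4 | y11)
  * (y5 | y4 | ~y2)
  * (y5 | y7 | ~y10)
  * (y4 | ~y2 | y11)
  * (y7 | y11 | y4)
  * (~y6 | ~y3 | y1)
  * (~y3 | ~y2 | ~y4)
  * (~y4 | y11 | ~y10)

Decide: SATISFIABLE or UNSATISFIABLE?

SATISFIABLE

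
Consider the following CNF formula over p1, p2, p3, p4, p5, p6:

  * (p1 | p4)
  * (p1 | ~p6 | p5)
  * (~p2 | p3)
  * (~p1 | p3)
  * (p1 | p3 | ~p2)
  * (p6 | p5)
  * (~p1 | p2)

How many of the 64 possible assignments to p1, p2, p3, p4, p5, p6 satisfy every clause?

12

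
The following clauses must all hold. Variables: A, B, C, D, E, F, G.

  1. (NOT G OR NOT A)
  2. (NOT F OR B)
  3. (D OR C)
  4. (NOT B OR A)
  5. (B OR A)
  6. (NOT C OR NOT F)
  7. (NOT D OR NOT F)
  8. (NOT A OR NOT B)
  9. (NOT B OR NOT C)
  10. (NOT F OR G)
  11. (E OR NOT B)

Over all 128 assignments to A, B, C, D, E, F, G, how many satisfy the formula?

Satisfying assignments:
  A=1 B=0 C=0 D=1 E=0 F=0 G=0
  A=1 B=0 C=0 D=1 E=1 F=0 G=0
  A=1 B=0 C=1 D=0 E=0 F=0 G=0
  A=1 B=0 C=1 D=0 E=1 F=0 G=0
  A=1 B=0 C=1 D=1 E=0 F=0 G=0
  A=1 B=0 C=1 D=1 E=1 F=0 G=0
Count: 6.

6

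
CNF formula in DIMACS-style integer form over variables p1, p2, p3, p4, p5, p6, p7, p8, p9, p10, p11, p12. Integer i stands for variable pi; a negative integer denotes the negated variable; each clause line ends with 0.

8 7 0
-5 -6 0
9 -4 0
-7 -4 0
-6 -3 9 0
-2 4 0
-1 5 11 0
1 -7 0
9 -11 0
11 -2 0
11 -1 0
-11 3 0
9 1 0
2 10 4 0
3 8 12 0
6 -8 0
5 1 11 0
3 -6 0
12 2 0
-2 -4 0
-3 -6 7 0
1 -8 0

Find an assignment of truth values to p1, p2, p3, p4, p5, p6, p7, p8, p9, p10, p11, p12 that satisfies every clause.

p1 = True, p2 = False, p3 = True, p4 = False, p5 = False, p6 = False, p7 = True, p8 = False, p9 = True, p10 = True, p11 = True, p12 = True

p9 occurs only positively in the remaining clauses — set p9 = True.
Pure literal: p10 appears only positively; assign p10 = True.
Set p1 = True and propagate.
  then p11 is forced to True.
  then p3 is forced to True.
Try p2 = False.
  then p12 is forced to True.
For the remaining variables, p4 = False, p5 = False, p6 = False, p7 = True, p8 = False works.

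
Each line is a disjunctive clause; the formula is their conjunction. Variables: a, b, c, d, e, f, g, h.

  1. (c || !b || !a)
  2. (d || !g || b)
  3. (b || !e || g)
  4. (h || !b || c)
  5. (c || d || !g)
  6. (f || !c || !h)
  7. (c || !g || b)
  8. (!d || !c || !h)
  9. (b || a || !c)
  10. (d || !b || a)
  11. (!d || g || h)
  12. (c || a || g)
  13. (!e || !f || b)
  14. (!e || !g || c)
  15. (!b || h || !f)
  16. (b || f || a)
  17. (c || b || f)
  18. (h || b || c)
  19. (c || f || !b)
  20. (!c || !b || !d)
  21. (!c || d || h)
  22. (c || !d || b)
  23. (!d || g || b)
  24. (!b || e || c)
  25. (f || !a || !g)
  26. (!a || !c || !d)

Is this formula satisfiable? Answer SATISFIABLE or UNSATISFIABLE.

Try a = True.
For the remaining variables, b = True, c = True, d = False, e = True, f = True, g = True, h = True works.
So a=T  b=T  c=T  d=F  e=T  f=T  g=T  h=T is a satisfying assignment.

SATISFIABLE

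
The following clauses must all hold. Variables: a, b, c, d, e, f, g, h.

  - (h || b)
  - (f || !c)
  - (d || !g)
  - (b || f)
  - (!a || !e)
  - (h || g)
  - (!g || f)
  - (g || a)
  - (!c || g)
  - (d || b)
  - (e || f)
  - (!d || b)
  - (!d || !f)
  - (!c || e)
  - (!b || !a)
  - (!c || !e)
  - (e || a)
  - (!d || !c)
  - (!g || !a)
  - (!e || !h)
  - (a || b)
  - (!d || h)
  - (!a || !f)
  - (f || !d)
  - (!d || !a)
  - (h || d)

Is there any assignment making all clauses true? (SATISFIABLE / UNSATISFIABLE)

UNSATISFIABLE

d = True:
  propagation gives b=True, f=False; an empty clause results — contradiction.
d = False:
  propagation gives g=False, h=True, a=True, e=False; an empty clause results — contradiction.
Every branch closes, so no satisfying assignment exists.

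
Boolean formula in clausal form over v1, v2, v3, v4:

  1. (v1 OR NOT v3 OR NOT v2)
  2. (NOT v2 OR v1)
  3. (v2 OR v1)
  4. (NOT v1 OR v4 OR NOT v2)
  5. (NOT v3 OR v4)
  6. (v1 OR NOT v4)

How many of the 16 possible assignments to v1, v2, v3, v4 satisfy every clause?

5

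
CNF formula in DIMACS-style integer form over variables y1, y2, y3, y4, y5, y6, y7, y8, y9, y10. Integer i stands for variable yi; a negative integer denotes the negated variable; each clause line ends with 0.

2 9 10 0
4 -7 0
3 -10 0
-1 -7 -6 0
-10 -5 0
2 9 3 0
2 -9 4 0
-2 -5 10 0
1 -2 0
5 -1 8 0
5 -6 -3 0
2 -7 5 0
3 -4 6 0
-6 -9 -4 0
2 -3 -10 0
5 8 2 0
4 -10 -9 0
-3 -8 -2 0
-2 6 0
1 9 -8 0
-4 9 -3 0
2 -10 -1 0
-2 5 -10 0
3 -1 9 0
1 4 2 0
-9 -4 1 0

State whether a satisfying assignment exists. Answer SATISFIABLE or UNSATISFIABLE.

SATISFIABLE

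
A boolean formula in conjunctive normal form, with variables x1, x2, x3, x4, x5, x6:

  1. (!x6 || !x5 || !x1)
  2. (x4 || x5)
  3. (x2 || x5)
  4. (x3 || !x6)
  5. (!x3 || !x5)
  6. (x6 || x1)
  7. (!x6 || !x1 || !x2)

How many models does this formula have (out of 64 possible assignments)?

Satisfying assignments:
  x1=0 x2=1 x3=1 x4=1 x5=0 x6=1
  x1=1 x2=0 x3=0 x4=0 x5=1 x6=0
  x1=1 x2=0 x3=0 x4=1 x5=1 x6=0
  x1=1 x2=1 x3=0 x4=0 x5=1 x6=0
  x1=1 x2=1 x3=0 x4=1 x5=0 x6=0
  x1=1 x2=1 x3=0 x4=1 x5=1 x6=0
  x1=1 x2=1 x3=1 x4=1 x5=0 x6=0
That's 7 in total.

7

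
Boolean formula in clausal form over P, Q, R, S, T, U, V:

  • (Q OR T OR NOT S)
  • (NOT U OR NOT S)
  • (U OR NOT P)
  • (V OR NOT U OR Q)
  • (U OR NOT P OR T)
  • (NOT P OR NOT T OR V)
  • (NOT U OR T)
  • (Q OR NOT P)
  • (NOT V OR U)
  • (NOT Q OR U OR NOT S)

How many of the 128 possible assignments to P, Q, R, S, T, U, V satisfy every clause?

Case analysis on U and P:
  U=1, P=1: remaining (Q,R,S,T,V) ∈ {(1,0,0,1,1); (1,1,0,1,1)} — 2.
  U=1, P=0: R free; 3 ways for (Q,S,T,V) × 2^1 = 6.
  U=0, P=1: a clause becomes empty — 0.
  U=0, P=0: R free; 5 ways for (Q,S,T,V) × 2^1 = 10.
Total: 2 + 6 + 0 + 10 = 18.

18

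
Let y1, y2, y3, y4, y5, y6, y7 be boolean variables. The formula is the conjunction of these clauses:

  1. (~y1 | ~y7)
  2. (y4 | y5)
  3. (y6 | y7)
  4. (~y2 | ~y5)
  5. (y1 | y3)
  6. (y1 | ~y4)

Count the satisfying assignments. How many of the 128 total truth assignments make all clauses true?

11

Split on y1, then y4.
  y1=1, y4=1: y3 free; 3 ways for (y2,y5,y6,y7) × 2^1 = 6.
  y1=1, y4=0: remaining (y2,y3,y5,y6,y7) ∈ {(0,0,1,1,0); (0,1,1,1,0)} — 2.
  y1=0, y4=1: a clause becomes empty — 0.
  y1=0, y4=0: remaining (y2,y3,y5,y6,y7) ∈ {(0,1,1,0,1); (0,1,1,1,0); (0,1,1,1,1)} — 3.
Total: 6 + 2 + 0 + 3 = 11.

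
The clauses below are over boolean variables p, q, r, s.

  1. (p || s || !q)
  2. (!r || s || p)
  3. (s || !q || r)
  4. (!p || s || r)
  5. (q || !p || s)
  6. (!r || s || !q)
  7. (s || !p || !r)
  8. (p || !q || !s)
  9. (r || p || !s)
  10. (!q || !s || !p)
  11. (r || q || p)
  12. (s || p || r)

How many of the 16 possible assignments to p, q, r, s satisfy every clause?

3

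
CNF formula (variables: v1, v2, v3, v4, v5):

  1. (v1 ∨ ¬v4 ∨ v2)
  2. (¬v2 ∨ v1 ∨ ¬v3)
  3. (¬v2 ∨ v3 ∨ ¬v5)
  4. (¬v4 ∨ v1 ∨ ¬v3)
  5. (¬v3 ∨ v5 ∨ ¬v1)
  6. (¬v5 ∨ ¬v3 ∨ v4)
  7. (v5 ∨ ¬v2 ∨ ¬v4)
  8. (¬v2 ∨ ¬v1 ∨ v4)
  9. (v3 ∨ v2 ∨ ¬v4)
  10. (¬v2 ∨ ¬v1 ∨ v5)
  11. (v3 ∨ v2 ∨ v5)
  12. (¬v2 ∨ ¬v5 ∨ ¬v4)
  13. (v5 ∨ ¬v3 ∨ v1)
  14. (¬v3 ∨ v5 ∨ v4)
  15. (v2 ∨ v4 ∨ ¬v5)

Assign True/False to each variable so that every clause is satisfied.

v1 = T, v2 = F, v3 = T, v4 = T, v5 = T

Check each clause:
  1. (v1 ∨ ¬v4 ∨ v2) — v1 is true.
  2. (v1 ∨ ¬v2 ∨ ¬v3) — v1 is true.
  3. (¬v5 ∨ ¬v2 ∨ v3) — v3 is true.
  4. (v1 ∨ ¬v4 ∨ ¬v3) — v1 is true.
  5. (¬v3 ∨ v5 ∨ ¬v1) — v5 is true.
  6. (v4 ∨ ¬v5 ∨ ¬v3) — v4 is true.
  7. (¬v4 ∨ v5 ∨ ¬v2) — v5 is true.
  8. (¬v2 ∨ ¬v1 ∨ v4) — v4 is true.
  9. (¬v4 ∨ v3 ∨ v2) — v3 is true.
  10. (¬v1 ∨ v5 ∨ ¬v2) — v5 is true.
  11. (v2 ∨ v3 ∨ v5) — v3 is true.
  12. (¬v2 ∨ ¬v4 ∨ ¬v5) — ¬v2 is true.
  13. (v1 ∨ ¬v3 ∨ v5) — v5 is true.
  14. (v5 ∨ ¬v3 ∨ v4) — v5 is true.
  15. (v4 ∨ ¬v5 ∨ v2) — v4 is true.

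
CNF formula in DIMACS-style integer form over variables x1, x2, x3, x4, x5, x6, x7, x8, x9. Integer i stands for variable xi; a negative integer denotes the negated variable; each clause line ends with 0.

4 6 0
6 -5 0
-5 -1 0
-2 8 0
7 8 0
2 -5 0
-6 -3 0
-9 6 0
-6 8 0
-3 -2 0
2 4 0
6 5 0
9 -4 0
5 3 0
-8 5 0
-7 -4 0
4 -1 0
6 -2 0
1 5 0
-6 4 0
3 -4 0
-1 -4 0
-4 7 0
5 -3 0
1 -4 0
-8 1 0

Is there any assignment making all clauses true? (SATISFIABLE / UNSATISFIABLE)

x4 = True:
  propagation gives x9=True, x6=True, x3=False; an empty clause results — contradiction.
x4 = False:
  propagation gives x6=True; an empty clause results — contradiction.
Every branch closes, so no satisfying assignment exists.

UNSATISFIABLE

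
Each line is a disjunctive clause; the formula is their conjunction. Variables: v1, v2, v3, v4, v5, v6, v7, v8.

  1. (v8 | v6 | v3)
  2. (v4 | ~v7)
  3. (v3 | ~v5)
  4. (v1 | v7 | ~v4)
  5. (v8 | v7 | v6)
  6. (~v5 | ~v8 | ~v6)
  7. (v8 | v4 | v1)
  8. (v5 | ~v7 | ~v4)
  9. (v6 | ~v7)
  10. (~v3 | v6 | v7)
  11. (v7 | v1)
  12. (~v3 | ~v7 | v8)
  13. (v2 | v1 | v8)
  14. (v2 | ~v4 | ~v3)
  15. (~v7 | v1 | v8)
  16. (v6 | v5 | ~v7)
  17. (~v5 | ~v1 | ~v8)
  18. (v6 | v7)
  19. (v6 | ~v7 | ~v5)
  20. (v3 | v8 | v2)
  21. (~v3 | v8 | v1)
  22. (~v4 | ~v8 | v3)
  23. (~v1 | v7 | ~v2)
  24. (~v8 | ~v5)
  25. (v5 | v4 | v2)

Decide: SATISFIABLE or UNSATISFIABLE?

SATISFIABLE

Set v1 = True and propagate.
Branch on v2: take v2 = False.
For the remaining variables, v3 = True, v4 = False, v5 = True, v6 = True, v7 = False, v8 = False works.
Every clause has at least one true literal under this assignment.
So v1=T, v2=F, v3=T, v4=F, v5=T, v6=T, v7=F, v8=F is a satisfying assignment.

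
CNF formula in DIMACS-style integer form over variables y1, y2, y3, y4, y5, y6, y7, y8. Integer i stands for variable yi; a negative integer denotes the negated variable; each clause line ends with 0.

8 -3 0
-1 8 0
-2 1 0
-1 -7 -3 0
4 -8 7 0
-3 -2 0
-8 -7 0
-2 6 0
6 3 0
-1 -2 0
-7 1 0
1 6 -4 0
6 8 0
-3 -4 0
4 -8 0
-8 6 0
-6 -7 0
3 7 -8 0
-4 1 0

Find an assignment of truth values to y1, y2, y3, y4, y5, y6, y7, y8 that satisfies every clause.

y2 occurs only negated in the remaining clauses — set y2 = False.
Try y1 = False.
  then y7 is forced to False.
  then y4 is forced to False.
  then y8 is forced to False.
  then y3 is forced to False.
  then y6 is forced to True.
y5 is now unconstrained; take y5 = True.

y1 = False, y2 = False, y3 = False, y4 = False, y5 = True, y6 = True, y7 = False, y8 = False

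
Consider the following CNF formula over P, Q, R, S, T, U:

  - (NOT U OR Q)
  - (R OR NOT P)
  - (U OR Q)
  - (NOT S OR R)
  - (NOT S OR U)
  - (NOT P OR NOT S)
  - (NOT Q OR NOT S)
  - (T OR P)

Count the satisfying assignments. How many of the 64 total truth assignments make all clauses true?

8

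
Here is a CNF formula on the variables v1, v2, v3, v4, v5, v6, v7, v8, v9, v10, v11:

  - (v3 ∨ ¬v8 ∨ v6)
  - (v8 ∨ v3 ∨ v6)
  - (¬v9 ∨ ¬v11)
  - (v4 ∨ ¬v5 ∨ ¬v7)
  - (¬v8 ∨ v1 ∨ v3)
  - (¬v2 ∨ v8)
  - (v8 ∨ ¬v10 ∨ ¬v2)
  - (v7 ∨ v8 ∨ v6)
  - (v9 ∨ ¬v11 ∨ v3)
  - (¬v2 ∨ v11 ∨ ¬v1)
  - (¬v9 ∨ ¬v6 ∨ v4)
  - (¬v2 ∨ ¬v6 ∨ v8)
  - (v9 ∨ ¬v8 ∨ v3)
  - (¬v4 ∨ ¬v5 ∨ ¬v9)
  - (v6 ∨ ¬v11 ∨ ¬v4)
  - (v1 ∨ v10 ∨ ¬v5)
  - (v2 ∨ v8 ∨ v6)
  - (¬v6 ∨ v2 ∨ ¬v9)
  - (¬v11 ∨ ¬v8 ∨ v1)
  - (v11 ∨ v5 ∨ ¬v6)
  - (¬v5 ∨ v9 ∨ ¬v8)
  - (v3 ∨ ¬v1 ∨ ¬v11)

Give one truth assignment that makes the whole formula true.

v1=True, v2=False, v3=True, v4=False, v5=False, v6=True, v7=False, v8=False, v9=False, v10=False, v11=True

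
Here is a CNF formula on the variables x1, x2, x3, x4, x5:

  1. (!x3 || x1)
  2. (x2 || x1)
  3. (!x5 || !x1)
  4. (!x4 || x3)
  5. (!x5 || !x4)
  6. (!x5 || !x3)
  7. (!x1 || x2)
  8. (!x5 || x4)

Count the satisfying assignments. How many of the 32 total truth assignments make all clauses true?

4

Satisfying assignments:
  x1=0 x2=1 x3=0 x4=0 x5=0
  x1=1 x2=1 x3=0 x4=0 x5=0
  x1=1 x2=1 x3=1 x4=0 x5=0
  x1=1 x2=1 x3=1 x4=1 x5=0
That's 4 in total.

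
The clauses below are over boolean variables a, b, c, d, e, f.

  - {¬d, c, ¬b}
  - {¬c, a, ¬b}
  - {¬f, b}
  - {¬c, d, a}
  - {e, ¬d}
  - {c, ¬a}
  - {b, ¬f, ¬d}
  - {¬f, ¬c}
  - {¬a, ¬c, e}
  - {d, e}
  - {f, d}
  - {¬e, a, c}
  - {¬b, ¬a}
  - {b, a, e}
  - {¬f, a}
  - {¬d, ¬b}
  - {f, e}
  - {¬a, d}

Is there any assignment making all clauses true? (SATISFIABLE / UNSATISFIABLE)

SATISFIABLE

Set a = True and propagate.
  then c is forced to True.
  then f is forced to False.
  then e is forced to True.
  then d is forced to True.
  then b is forced to False.
So a=1, b=0, c=1, d=1, e=1, f=0 is a satisfying assignment.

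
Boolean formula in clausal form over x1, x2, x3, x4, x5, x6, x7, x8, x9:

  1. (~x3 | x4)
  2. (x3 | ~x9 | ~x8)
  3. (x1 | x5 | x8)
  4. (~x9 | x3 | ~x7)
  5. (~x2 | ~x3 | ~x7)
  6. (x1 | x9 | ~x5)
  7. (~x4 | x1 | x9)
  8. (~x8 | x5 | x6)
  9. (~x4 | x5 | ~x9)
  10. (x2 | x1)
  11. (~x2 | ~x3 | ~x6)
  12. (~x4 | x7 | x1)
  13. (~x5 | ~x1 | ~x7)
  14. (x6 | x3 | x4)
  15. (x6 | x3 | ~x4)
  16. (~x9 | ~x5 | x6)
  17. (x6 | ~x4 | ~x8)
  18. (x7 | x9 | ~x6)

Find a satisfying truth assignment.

x1=1, x2=0, x3=0, x4=0, x5=0, x6=1, x7=1, x8=0, x9=0

Branch on x1: take x1 = True.
For the remaining variables, x2 = False, x3 = False, x4 = False, x5 = False, x6 = True, x7 = True, x8 = False, x9 = False works.
Every clause has at least one true literal under this assignment.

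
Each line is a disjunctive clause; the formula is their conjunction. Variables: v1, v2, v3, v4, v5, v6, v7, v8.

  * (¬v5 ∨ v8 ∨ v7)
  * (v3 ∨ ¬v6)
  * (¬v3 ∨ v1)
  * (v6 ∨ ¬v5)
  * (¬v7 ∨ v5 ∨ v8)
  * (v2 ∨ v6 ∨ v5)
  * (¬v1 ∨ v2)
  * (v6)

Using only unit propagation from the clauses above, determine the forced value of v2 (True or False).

True

Unit clause (v6) sets v6 = True.
From (¬v6 ∨ v3) and v6 = True: v3 = True.
(¬v3 ∨ v1): since v3 = True, the clause reduces to (v1). v1 = True.
(¬v1 ∨ v2): since v1 = True, the clause reduces to (v2). v2 = True.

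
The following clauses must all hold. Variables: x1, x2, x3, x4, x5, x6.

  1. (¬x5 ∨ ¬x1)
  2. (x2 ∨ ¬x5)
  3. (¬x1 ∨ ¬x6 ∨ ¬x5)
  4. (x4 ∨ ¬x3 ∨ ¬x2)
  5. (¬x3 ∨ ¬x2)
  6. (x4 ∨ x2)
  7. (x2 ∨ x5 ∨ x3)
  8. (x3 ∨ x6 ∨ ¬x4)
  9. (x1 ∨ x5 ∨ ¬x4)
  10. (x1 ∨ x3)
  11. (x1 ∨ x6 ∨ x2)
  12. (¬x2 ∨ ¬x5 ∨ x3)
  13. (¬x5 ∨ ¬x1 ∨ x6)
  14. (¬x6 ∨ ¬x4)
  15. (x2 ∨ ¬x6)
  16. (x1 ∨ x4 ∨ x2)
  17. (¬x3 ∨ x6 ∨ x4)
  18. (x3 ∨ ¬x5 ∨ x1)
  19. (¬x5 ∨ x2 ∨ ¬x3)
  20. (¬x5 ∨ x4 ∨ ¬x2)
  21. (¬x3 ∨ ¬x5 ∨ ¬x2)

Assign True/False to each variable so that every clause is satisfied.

x1 = T  x2 = T  x3 = F  x4 = F  x5 = F  x6 = F

Try x1 = True.
  then x5 is forced to False.
Try x2 = True.
  then x3 is forced to False.
Branch on x4: take x4 = False.
x6 is now unconstrained; take x6 = False.
Every clause has at least one true literal under this assignment.
Check each clause:
  1. (¬x5 ∨ ¬x1) — ¬x5 is true.
  2. (¬x5 ∨ x2) — x2 is true.
  3. (¬x6 ∨ ¬x1 ∨ ¬x5) — ¬x6 is true.
  4. (x4 ∨ ¬x3 ∨ ¬x2) — ¬x3 is true.
  5. (¬x2 ∨ ¬x3) — ¬x3 is true.
  6. (x2 ∨ x4) — x2 is true.
  7. (x5 ∨ x3 ∨ x2) — x2 is true.
  8. (x3 ∨ x6 ∨ ¬x4) — ¬x4 is true.
  9. (¬x4 ∨ x1 ∨ x5) — x1 is true.
  10. (x1 ∨ x3) — x1 is true.
  11. (x6 ∨ x2 ∨ x1) — x1 is true.
  12. (x3 ∨ ¬x5 ∨ ¬x2) — ¬x5 is true.
  13. (x6 ∨ ¬x1 ∨ ¬x5) — ¬x5 is true.
  14. (¬x6 ∨ ¬x4) — ¬x6 is true.
  15. (x2 ∨ ¬x6) — x2 is true.
  16. (x1 ∨ x2 ∨ x4) — x1 is true.
  17. (¬x3 ∨ x6 ∨ x4) — ¬x3 is true.
  18. (x1 ∨ ¬x5 ∨ x3) — x1 is true.
  19. (¬x5 ∨ ¬x3 ∨ x2) — x2 is true.
  20. (¬x5 ∨ x4 ∨ ¬x2) — ¬x5 is true.
  21. (¬x5 ∨ ¬x2 ∨ ¬x3) — ¬x5 is true.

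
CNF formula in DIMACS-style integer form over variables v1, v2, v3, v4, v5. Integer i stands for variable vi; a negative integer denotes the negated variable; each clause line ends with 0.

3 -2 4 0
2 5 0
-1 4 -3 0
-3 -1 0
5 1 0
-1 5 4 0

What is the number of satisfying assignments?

Case analysis on v1 and v3:
  v1=1, v3=1: a clause becomes empty — 0.
  v1=1, v3=0: remaining (v2,v4,v5) ∈ {(0,0,1); (0,1,1); (1,1,0); (1,1,1)} — 4.
  v1=0, v3=1: remaining (v2,v4,v5) ∈ {(0,0,1); (0,1,1); (1,0,1); (1,1,1)} — 4.
  v1=0, v3=0: remaining (v2,v4,v5) ∈ {(0,0,1); (0,1,1); (1,1,1)} — 3.
Total: 0 + 4 + 4 + 3 = 11.

11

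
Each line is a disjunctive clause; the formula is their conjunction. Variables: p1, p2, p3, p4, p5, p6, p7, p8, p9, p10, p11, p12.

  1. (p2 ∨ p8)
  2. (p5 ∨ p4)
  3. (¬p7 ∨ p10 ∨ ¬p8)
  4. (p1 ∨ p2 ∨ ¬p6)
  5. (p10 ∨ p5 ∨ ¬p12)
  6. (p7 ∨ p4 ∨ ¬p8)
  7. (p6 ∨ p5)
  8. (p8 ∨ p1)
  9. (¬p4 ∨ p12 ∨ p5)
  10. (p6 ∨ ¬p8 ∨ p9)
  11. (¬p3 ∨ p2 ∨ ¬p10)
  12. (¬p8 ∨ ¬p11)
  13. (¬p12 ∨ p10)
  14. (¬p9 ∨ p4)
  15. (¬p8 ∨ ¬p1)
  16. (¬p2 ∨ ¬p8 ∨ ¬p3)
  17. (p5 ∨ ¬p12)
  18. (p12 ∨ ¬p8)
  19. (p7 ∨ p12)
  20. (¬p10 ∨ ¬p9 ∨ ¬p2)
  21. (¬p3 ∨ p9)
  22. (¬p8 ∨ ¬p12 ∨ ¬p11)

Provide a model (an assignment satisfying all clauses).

p3 occurs only negated in the remaining clauses — set p3 = False.
Pure literal: p5 appears only positively; assign p5 = True.
Branch on p1: take p1 = True.
  then p8 is forced to False.
  then p2 is forced to True.
For the remaining variables, p4 = False, p6 = True, p7 = True, p9 = False, p10 = False, p11 = True, p12 = False works.
Every clause has at least one true literal under this assignment.
Check each clause:
  1. (p8 ∨ p2) — p2 is true.
  2. (p4 ∨ p5) — p5 is true.
  3. (p10 ∨ ¬p7 ∨ ¬p8) — ¬p8 is true.
  4. (¬p6 ∨ p1 ∨ p2) — p1 is true.
  5. (p5 ∨ p10 ∨ ¬p12) — ¬p12 is true.
  6. (¬p8 ∨ p4 ∨ p7) — ¬p8 is true.
  7. (p6 ∨ p5) — p5 is true.
  8. (p1 ∨ p8) — p1 is true.
  9. (¬p4 ∨ p12 ∨ p5) — ¬p4 is true.
  10. (p9 ∨ p6 ∨ ¬p8) — ¬p8 is true.
  11. (p2 ∨ ¬p10 ∨ ¬p3) — p2 is true.
  12. (¬p11 ∨ ¬p8) — ¬p8 is true.
  13. (¬p12 ∨ p10) — ¬p12 is true.
  14. (¬p9 ∨ p4) — ¬p9 is true.
  15. (¬p8 ∨ ¬p1) — ¬p8 is true.
  16. (¬p2 ∨ ¬p3 ∨ ¬p8) — ¬p8 is true.
  17. (¬p12 ∨ p5) — ¬p12 is true.
  18. (¬p8 ∨ p12) — ¬p8 is true.
  19. (p7 ∨ p12) — p7 is true.
  20. (¬p2 ∨ ¬p10 ∨ ¬p9) — ¬p9 is true.
  21. (p9 ∨ ¬p3) — ¬p3 is true.
  22. (¬p12 ∨ ¬p8 ∨ ¬p11) — ¬p8 is true.

p1=True  p2=True  p3=False  p4=False  p5=True  p6=True  p7=True  p8=False  p9=False  p10=False  p11=True  p12=False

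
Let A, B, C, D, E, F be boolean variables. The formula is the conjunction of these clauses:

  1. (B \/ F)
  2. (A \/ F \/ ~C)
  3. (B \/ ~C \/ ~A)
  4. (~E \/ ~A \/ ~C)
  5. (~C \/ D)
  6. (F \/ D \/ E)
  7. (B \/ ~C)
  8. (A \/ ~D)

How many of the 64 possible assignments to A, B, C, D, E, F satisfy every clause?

18

Case analysis on C and A:
  C=1, A=1: remaining (B,D,E,F) ∈ {(1,1,0,0); (1,1,0,1)} — 2.
  C=1, A=0: a clause becomes empty — 0.
  C=0, A=1: 11 of the 16 assignments to (B,D,E,F) work.
  C=0, A=0: 5 of the 16 assignments to (B,D,E,F) work.
Total: 2 + 0 + 11 + 5 = 18.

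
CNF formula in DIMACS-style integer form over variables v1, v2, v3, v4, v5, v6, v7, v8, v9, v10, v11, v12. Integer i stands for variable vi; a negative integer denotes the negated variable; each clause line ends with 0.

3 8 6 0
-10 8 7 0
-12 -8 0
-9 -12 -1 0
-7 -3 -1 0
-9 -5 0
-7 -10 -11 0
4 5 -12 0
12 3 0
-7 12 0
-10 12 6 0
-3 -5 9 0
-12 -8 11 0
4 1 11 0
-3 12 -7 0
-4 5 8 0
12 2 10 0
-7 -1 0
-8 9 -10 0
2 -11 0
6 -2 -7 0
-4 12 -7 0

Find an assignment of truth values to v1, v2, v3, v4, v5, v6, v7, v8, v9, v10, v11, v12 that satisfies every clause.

v1=F, v2=T, v3=T, v4=T, v5=F, v6=T, v7=F, v8=T, v9=F, v10=F, v11=F, v12=F

Check each clause:
  1. (v8 OR v3 OR v6) — v8 is true.
  2. (v7 OR NOT v10 OR v8) — v8 is true.
  3. (NOT v12 OR NOT v8) — NOT v12 is true.
  4. (NOT v12 OR NOT v1 OR NOT v9) — NOT v12 is true.
  5. (NOT v1 OR NOT v3 OR NOT v7) — NOT v7 is true.
  6. (NOT v5 OR NOT v9) — NOT v5 is true.
  7. (NOT v10 OR NOT v11 OR NOT v7) — NOT v7 is true.
  8. (NOT v12 OR v5 OR v4) — v4 is true.
  9. (v3 OR v12) — v3 is true.
  10. (NOT v7 OR v12) — NOT v7 is true.
  11. (v12 OR NOT v10 OR v6) — NOT v10 is true.
  12. (v9 OR NOT v3 OR NOT v5) — NOT v5 is true.
  13. (v11 OR NOT v8 OR NOT v12) — NOT v12 is true.
  14. (v1 OR v4 OR v11) — v4 is true.
  15. (NOT v3 OR NOT v7 OR v12) — NOT v7 is true.
  16. (v5 OR NOT v4 OR v8) — v8 is true.
  17. (v2 OR v12 OR v10) — v2 is true.
  18. (NOT v1 OR NOT v7) — NOT v7 is true.
  19. (v9 OR NOT v8 OR NOT v10) — NOT v10 is true.
  20. (NOT v11 OR v2) — v2 is true.
  21. (v6 OR NOT v7 OR NOT v2) — NOT v7 is true.
  22. (NOT v7 OR v12 OR NOT v4) — NOT v7 is true.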